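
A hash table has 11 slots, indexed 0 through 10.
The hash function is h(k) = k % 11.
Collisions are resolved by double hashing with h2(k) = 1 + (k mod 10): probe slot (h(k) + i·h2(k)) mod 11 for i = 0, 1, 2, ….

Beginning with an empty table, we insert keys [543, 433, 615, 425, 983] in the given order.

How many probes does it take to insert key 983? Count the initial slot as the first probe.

3

543 hashes to 4; slot 4 is free -> place at 4.
433 hashes to 4, h2=4; 4 taken -> place at 8.
615 hashes to 10; slot 10 is free -> place at 10.
425 hashes to 7; slot 7 is free -> place at 7.
983 hashes to 4, h2=4; 4,8 taken -> place at 1.
Table: [-, 983, -, -, 543, -, -, 425, 433, -, 615]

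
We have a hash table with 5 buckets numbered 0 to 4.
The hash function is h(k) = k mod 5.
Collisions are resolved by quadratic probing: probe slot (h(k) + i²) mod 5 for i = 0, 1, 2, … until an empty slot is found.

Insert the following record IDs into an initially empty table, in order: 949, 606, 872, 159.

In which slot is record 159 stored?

Insert 949: h=4, slot 4 empty => index 4.
Insert 606: h=1, slot 1 empty => index 1.
Insert 872: h=2, slot 2 empty => index 2.
Insert 159: h=4, slot 4 occupied => index 0.
Table: [159, 606, 872, ., 949]

0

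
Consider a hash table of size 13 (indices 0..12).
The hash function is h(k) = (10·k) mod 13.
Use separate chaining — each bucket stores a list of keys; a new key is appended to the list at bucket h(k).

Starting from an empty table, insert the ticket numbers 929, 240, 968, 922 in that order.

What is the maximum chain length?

3

Insert 929: h=8, bucket 8 empty -> new chain.
Insert 240: h=8, bucket 8 nonempty -> append to chain.
Insert 968: h=8, bucket 8 nonempty -> append to chain.
Insert 922: h=3, bucket 3 empty -> new chain.
Final buckets:
0: ∅
1: ∅
2: ∅
3: 922
4: ∅
5: ∅
6: ∅
7: ∅
8: 929 -> 240 -> 968
9: ∅
10: ∅
11: ∅
12: ∅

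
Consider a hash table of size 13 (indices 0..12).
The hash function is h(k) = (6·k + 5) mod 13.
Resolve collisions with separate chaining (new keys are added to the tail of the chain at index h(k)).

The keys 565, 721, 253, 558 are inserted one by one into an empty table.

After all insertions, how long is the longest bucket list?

3

Insert 565: h=2, bucket 2 empty -> new chain.
Insert 721: h=2, bucket 2 nonempty -> append to chain.
Insert 253: h=2, bucket 2 nonempty -> append to chain.
Insert 558: h=12, bucket 12 empty -> new chain.
Final buckets:
0: _
1: _
2: 565 -> 721 -> 253
3: _
4: _
5: _
6: _
7: _
8: _
9: _
10: _
11: _
12: 558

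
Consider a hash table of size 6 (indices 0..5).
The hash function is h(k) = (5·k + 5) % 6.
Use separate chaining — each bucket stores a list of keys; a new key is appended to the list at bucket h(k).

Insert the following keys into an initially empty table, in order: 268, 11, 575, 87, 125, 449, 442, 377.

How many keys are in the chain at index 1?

2

Insert 268: h=1, bucket 1 empty -> new chain.
Insert 11: h=0, bucket 0 empty -> new chain.
Insert 575: h=0, bucket 0 nonempty -> append to chain.
Insert 87: h=2, bucket 2 empty -> new chain.
Insert 125: h=0, bucket 0 nonempty -> append to chain.
Insert 449: h=0, bucket 0 nonempty -> append to chain.
Insert 442: h=1, bucket 1 nonempty -> append to chain.
Insert 377: h=0, bucket 0 nonempty -> append to chain.
Final buckets:
0: 11 -> 575 -> 125 -> 449 -> 377
1: 268 -> 442
2: 87
3: —
4: —
5: —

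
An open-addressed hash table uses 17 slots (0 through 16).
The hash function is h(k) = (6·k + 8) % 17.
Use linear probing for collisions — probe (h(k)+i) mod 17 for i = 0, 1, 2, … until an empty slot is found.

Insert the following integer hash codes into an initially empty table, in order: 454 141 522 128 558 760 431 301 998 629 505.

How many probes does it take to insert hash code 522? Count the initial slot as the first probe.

2

454: h=12 -> slot 12
141: h=4 -> slot 4
522: h=12, probe 12,13 -> slot 13
128: h=11 -> slot 11
558: h=7 -> slot 7
760: h=12, probe 12,13,14 -> slot 14
431: h=10 -> slot 10
301: h=12, probe 12,13,14,15 -> slot 15
998: h=12, probe 12,13,14,15,16 -> slot 16
629: h=8 -> slot 8
505: h=12, probe 12,13,14,15,16,0 -> slot 0
Table: [505, ∅, ∅, ∅, 141, ∅, ∅, 558, 629, ∅, 431, 128, 454, 522, 760, 301, 998]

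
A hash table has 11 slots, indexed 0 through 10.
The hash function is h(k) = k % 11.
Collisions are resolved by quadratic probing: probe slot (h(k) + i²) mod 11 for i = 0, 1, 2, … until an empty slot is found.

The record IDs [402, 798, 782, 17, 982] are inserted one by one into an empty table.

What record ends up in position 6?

402: h=6 -> slot 6
798: h=6, probe 6,7 -> slot 7
782: h=1 -> slot 1
17: h=6, probe 6,7,10 -> slot 10
982: h=3 -> slot 3
Table: [., 782, ., 982, ., ., 402, 798, ., ., 17]

402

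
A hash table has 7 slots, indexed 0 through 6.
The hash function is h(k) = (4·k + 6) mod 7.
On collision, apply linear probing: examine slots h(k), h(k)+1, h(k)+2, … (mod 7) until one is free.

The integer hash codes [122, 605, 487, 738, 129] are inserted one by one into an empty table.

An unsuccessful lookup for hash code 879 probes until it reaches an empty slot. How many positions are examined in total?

2

122: h=4 -> slot 4
605: h=4, probe 4,5 -> slot 5
487: h=1 -> slot 1
738: h=4, probe 4,5,6 -> slot 6
129: h=4, probe 4,5,6,0 -> slot 0
Table: [129, 487, ., ., 122, 605, 738]
Lookup 879: h=1, probe 1,2 → slot 2 empty, not found.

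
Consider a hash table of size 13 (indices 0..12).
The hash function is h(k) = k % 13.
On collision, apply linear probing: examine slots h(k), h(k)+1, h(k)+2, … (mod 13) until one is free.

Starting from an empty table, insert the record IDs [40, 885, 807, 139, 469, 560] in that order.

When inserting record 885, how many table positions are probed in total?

2

Insert 40: h=1, slot 1 empty => index 1.
Insert 885: h=1, slot 1 occupied => index 2.
Insert 807: h=1, slots 1,2 occupied => index 3.
Insert 139: h=9, slot 9 empty => index 9.
Insert 469: h=1, slots 1,2,3 occupied => index 4.
Insert 560: h=1, slots 1,2,3,4 occupied => index 5.
Table: [., 40, 885, 807, 469, 560, ., ., ., 139, ., ., .]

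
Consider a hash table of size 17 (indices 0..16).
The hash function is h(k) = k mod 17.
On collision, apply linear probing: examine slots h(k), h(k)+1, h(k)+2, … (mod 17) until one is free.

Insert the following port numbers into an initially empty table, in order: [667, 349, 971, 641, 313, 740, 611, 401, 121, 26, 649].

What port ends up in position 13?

26

667: h=4 -> slot 4
349: h=9 -> slot 9
971: h=2 -> slot 2
641: h=12 -> slot 12
313: h=7 -> slot 7
740: h=9, probe 9,10 -> slot 10
611: h=16 -> slot 16
401: h=10, probe 10,11 -> slot 11
121: h=2, probe 2,3 -> slot 3
26: h=9, probe 9,10,11,12,13 -> slot 13
649: h=3, probe 3,4,5 -> slot 5
Table: [—, —, 971, 121, 667, 649, —, 313, —, 349, 740, 401, 641, 26, —, —, 611]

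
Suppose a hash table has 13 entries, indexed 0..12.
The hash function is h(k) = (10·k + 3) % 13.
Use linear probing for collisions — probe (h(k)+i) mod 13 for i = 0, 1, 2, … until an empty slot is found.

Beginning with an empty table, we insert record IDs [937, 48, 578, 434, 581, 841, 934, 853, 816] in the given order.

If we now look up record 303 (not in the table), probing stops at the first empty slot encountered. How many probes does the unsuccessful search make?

3

937: h=0 -> slot 0
48: h=2 -> slot 2
578: h=11 -> slot 11
434: h=1 -> slot 1
581: h=2, probe 2,3 -> slot 3
841: h=2, probe 2,3,4 -> slot 4
934: h=9 -> slot 9
853: h=5 -> slot 5
816: h=12 -> slot 12
Table: [937, 434, 48, 581, 841, 853, -, -, -, 934, -, 578, 816]
Lookup 303: h=4, probe 4,5,6 → slot 6 empty, not found.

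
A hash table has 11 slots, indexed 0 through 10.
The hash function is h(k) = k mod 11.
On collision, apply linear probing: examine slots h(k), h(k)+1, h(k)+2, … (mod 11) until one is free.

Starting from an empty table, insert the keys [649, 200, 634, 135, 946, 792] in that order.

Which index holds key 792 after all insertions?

4

649 hashes to 0; slot 0 is free -> place at 0.
200 hashes to 2; slot 2 is free -> place at 2.
634 hashes to 7; slot 7 is free -> place at 7.
135 hashes to 3; slot 3 is free -> place at 3.
946 hashes to 0; 0 taken -> place at 1.
792 hashes to 0; 0,1,2,3 taken -> place at 4.
Table: [649, 946, 200, 135, 792, _, _, 634, _, _, _]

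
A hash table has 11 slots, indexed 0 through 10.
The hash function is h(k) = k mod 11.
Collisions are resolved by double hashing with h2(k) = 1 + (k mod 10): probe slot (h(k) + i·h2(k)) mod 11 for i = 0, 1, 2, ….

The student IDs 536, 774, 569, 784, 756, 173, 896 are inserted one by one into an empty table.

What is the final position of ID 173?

Insert 536: h=8, slot 8 empty -> index 8.
Insert 774: h=4, slot 4 empty -> index 4.
Insert 569: h=8, h2=10, slot 8 occupied -> index 7.
Insert 784: h=3, slot 3 empty -> index 3.
Insert 756: h=8, h2=7, slots 8,4 occupied -> index 0.
Insert 173: h=8, h2=4, slot 8 occupied -> index 1.
Insert 896: h=5, slot 5 empty -> index 5.
Table: [756, 173, -, 784, 774, 896, -, 569, 536, -, -]

1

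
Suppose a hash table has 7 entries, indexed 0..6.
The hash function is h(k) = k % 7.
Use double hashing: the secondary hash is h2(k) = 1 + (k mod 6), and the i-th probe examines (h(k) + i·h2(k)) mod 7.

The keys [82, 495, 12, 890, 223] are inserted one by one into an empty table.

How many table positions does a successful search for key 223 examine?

3

Insert 82: h=5, slot 5 empty → index 5.
Insert 495: h=5, h2=4, slot 5 occupied → index 2.
Insert 12: h=5, h2=1, slot 5 occupied → index 6.
Insert 890: h=1, slot 1 empty → index 1.
Insert 223: h=6, h2=2, slots 6,1 occupied → index 3.
Table: [., 890, 495, 223, ., 82, 12]
Lookup 223: h=6, h2=2, probe 6,1,3 → found at 3.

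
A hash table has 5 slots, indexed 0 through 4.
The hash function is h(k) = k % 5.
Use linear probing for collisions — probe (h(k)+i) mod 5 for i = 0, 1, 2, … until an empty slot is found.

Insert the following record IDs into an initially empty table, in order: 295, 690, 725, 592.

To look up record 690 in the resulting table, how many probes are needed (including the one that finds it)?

2

Insert 295: h=0, slot 0 empty => index 0.
Insert 690: h=0, slot 0 occupied => index 1.
Insert 725: h=0, slots 0,1 occupied => index 2.
Insert 592: h=2, slot 2 occupied => index 3.
Table: [295, 690, 725, 592, -]
Lookup 690: h=0, probe 0,1 → found at 1.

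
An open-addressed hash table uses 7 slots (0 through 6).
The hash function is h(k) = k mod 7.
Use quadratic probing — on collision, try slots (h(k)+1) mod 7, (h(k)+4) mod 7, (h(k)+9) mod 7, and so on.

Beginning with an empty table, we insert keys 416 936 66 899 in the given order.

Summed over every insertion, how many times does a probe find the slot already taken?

416 hashes to 3; slot 3 is free => place at 3.
936 hashes to 5; slot 5 is free => place at 5.
66 hashes to 3; 3 taken => place at 4.
899 hashes to 3; 3,4 taken => place at 0.
Table: [899, -, -, 416, 66, 936, -]

3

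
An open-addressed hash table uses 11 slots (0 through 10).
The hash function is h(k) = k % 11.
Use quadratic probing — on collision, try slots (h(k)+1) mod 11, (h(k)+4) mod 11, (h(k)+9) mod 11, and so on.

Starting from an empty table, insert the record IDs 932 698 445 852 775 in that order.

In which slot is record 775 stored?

932: h=8 -> slot 8
698: h=5 -> slot 5
445: h=5, probe 5,6 -> slot 6
852: h=5, probe 5,6,9 -> slot 9
775: h=5, probe 5,6,9,3 -> slot 3
Table: [_, _, _, 775, _, 698, 445, _, 932, 852, _]

3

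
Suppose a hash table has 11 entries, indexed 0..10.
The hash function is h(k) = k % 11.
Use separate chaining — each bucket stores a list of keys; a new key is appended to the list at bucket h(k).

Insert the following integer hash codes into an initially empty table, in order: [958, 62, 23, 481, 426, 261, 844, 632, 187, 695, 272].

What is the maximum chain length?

Insert 958: h=1, bucket 1 empty → new chain.
Insert 62: h=7, bucket 7 empty → new chain.
Insert 23: h=1, bucket 1 nonempty → append to chain.
Insert 481: h=8, bucket 8 empty → new chain.
Insert 426: h=8, bucket 8 nonempty → append to chain.
Insert 261: h=8, bucket 8 nonempty → append to chain.
Insert 844: h=8, bucket 8 nonempty → append to chain.
Insert 632: h=5, bucket 5 empty → new chain.
Insert 187: h=0, bucket 0 empty → new chain.
Insert 695: h=2, bucket 2 empty → new chain.
Insert 272: h=8, bucket 8 nonempty → append to chain.
Final buckets:
0: 187
1: 958 -> 23
2: 695
3: -
4: -
5: 632
6: -
7: 62
8: 481 -> 426 -> 261 -> 844 -> 272
9: -
10: -

5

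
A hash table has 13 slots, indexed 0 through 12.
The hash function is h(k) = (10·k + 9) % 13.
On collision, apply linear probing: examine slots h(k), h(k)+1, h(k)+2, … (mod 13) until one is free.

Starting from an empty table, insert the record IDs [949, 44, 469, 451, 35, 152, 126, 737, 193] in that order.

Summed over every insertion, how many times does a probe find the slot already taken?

14

949: h=9 → slot 9
44: h=7 → slot 7
469: h=6 → slot 6
451: h=8 → slot 8
35: h=8, probe 8,9,10 → slot 10
152: h=8, probe 8,9,10,11 → slot 11
126: h=8, probe 8,9,10,11,12 → slot 12
737: h=8, probe 8,9,10,11,12,0 → slot 0
193: h=2 → slot 2
Table: [737, -, 193, -, -, -, 469, 44, 451, 949, 35, 152, 126]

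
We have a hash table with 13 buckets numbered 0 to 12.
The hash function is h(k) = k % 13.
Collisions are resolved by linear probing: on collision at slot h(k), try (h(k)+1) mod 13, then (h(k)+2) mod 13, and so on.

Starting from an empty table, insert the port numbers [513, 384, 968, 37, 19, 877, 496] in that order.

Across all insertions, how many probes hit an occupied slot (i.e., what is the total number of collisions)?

9

Insert 513: h=6, slot 6 empty → index 6.
Insert 384: h=7, slot 7 empty → index 7.
Insert 968: h=6, slots 6,7 occupied → index 8.
Insert 37: h=11, slot 11 empty → index 11.
Insert 19: h=6, slots 6,7,8 occupied → index 9.
Insert 877: h=6, slots 6,7,8,9 occupied → index 10.
Insert 496: h=2, slot 2 empty → index 2.
Table: [—, —, 496, —, —, —, 513, 384, 968, 19, 877, 37, —]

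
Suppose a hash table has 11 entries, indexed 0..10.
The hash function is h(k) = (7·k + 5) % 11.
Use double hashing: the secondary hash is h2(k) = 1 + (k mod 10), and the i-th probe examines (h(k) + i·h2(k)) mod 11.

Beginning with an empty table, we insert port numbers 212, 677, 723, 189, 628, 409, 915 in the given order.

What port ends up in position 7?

409

212 hashes to 4; slot 4 is free → place at 4.
677 hashes to 3; slot 3 is free → place at 3.
723 hashes to 6; slot 6 is free → place at 6.
189 hashes to 8; slot 8 is free → place at 8.
628 hashes to 1; slot 1 is free → place at 1.
409 hashes to 8, h2=10; 8 taken → place at 7.
915 hashes to 8, h2=6; 8,3 taken → place at 9.
Table: [—, 628, —, 677, 212, —, 723, 409, 189, 915, —]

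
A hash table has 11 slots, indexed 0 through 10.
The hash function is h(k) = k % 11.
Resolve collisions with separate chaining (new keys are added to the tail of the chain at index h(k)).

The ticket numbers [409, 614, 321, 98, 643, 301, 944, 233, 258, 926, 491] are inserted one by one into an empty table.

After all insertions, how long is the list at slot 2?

Insert 409: h=2, bucket 2 empty → new chain.
Insert 614: h=9, bucket 9 empty → new chain.
Insert 321: h=2, bucket 2 nonempty → append to chain.
Insert 98: h=10, bucket 10 empty → new chain.
Insert 643: h=5, bucket 5 empty → new chain.
Insert 301: h=4, bucket 4 empty → new chain.
Insert 944: h=9, bucket 9 nonempty → append to chain.
Insert 233: h=2, bucket 2 nonempty → append to chain.
Insert 258: h=5, bucket 5 nonempty → append to chain.
Insert 926: h=2, bucket 2 nonempty → append to chain.
Insert 491: h=7, bucket 7 empty → new chain.
Final buckets:
0: -
1: -
2: 409 -> 321 -> 233 -> 926
3: -
4: 301
5: 643 -> 258
6: -
7: 491
8: -
9: 614 -> 944
10: 98

4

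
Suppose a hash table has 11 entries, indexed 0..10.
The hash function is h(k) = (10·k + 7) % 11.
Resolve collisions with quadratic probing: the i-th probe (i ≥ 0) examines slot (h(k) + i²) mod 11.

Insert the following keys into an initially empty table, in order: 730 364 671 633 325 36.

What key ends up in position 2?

730 hashes to 3; slot 3 is free -> place at 3.
364 hashes to 6; slot 6 is free -> place at 6.
671 hashes to 7; slot 7 is free -> place at 7.
633 hashes to 1; slot 1 is free -> place at 1.
325 hashes to 1; 1 taken -> place at 2.
36 hashes to 4; slot 4 is free -> place at 4.
Table: [∅, 633, 325, 730, 36, ∅, 364, 671, ∅, ∅, ∅]

325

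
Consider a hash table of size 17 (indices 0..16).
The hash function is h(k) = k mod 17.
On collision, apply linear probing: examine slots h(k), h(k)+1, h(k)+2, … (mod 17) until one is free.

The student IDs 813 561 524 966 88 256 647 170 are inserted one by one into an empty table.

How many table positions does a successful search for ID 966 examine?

813: h=14 => slot 14
561: h=0 => slot 0
524: h=14, probe 14,15 => slot 15
966: h=14, probe 14,15,16 => slot 16
88: h=3 => slot 3
256: h=1 => slot 1
647: h=1, probe 1,2 => slot 2
170: h=0, probe 0,1,2,3,4 => slot 4
Table: [561, 256, 647, 88, 170, _, _, _, _, _, _, _, _, _, 813, 524, 966]
Lookup 966: h=14, probe 14,15,16 → found at 16.

3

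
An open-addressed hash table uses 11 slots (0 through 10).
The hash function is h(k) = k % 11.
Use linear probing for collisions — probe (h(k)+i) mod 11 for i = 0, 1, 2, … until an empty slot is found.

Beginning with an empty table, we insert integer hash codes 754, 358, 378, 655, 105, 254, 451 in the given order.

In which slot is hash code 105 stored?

754: h=6 -> slot 6
358: h=6, probe 6,7 -> slot 7
378: h=4 -> slot 4
655: h=6, probe 6,7,8 -> slot 8
105: h=6, probe 6,7,8,9 -> slot 9
254: h=1 -> slot 1
451: h=0 -> slot 0
Table: [451, 254, ∅, ∅, 378, ∅, 754, 358, 655, 105, ∅]

9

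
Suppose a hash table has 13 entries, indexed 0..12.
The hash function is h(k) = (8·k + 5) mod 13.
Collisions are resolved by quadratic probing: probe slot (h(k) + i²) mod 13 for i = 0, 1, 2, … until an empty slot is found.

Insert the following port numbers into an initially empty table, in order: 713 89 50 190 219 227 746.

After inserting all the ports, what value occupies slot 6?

713 hashes to 2; slot 2 is free => place at 2.
89 hashes to 2; 2 taken => place at 3.
50 hashes to 2; 2,3 taken => place at 6.
190 hashes to 4; slot 4 is free => place at 4.
219 hashes to 2; 2,3,6 taken => place at 11.
227 hashes to 1; slot 1 is free => place at 1.
746 hashes to 6; 6 taken => place at 7.
Table: [-, 227, 713, 89, 190, -, 50, 746, -, -, -, 219, -]

50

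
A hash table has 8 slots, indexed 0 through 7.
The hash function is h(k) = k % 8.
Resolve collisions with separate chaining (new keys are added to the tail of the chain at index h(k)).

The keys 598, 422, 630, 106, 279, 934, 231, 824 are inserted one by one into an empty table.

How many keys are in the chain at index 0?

1

598 → bucket 6
422 → bucket 6 (collision)
630 → bucket 6 (collision)
106 → bucket 2
279 → bucket 7
934 → bucket 6 (collision)
231 → bucket 7 (collision)
824 → bucket 0
Final buckets:
0: 824
1: ∅
2: 106
3: ∅
4: ∅
5: ∅
6: 598 -> 422 -> 630 -> 934
7: 279 -> 231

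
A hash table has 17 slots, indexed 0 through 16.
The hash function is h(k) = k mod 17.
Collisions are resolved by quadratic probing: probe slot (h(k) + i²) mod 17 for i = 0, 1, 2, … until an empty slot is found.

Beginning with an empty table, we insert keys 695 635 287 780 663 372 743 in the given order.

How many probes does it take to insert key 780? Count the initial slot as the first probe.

3

Insert 695: h=15, slot 15 empty → index 15.
Insert 635: h=6, slot 6 empty → index 6.
Insert 287: h=15, slot 15 occupied → index 16.
Insert 780: h=15, slots 15,16 occupied → index 2.
Insert 663: h=0, slot 0 empty → index 0.
Insert 372: h=15, slots 15,16,2 occupied → index 7.
Insert 743: h=12, slot 12 empty → index 12.
Table: [663, —, 780, —, —, —, 635, 372, —, —, —, —, 743, —, —, 695, 287]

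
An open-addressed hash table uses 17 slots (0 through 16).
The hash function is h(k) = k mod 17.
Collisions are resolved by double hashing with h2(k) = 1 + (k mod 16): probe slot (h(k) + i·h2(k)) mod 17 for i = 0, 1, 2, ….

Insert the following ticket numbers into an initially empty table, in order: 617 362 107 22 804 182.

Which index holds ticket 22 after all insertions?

Insert 617: h=5, slot 5 empty → index 5.
Insert 362: h=5, h2=11, slot 5 occupied → index 16.
Insert 107: h=5, h2=12, slot 5 occupied → index 0.
Insert 22: h=5, h2=7, slot 5 occupied → index 12.
Insert 804: h=5, h2=5, slot 5 occupied → index 10.
Insert 182: h=12, h2=7, slot 12 occupied → index 2.
Table: [107, _, 182, _, _, 617, _, _, _, _, 804, _, 22, _, _, _, 362]

12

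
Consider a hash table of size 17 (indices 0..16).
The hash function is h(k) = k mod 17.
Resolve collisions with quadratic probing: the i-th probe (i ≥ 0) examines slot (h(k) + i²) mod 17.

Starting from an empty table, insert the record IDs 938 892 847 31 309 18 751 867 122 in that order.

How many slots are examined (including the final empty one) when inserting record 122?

938: h=3 -> slot 3
892: h=8 -> slot 8
847: h=14 -> slot 14
31: h=14, probe 14,15 -> slot 15
309: h=3, probe 3,4 -> slot 4
18: h=1 -> slot 1
751: h=3, probe 3,4,7 -> slot 7
867: h=0 -> slot 0
122: h=3, probe 3,4,7,12 -> slot 12
Table: [867, 18, —, 938, 309, —, —, 751, 892, —, —, —, 122, —, 847, 31, —]

4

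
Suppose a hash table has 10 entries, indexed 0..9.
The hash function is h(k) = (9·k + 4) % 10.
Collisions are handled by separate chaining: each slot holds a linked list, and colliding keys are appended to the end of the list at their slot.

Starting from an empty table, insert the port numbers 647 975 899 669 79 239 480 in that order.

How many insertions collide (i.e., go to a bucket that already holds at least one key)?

3

Insert 647: h=7, bucket 7 empty -> new chain.
Insert 975: h=9, bucket 9 empty -> new chain.
Insert 899: h=5, bucket 5 empty -> new chain.
Insert 669: h=5, bucket 5 nonempty -> append to chain.
Insert 79: h=5, bucket 5 nonempty -> append to chain.
Insert 239: h=5, bucket 5 nonempty -> append to chain.
Insert 480: h=4, bucket 4 empty -> new chain.
Final buckets:
0: .
1: .
2: .
3: .
4: 480
5: 899 -> 669 -> 79 -> 239
6: .
7: 647
8: .
9: 975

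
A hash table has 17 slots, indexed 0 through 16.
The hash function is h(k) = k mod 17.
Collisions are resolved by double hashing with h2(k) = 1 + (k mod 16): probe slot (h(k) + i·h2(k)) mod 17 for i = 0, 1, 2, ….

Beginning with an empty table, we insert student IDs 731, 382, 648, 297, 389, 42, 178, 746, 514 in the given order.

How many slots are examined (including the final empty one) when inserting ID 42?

3

731: h=0 -> slot 0
382: h=8 -> slot 8
648: h=2 -> slot 2
297: h=8, h2=10, probe 8,1 -> slot 1
389: h=15 -> slot 15
42: h=8, h2=11, probe 8,2,13 -> slot 13
178: h=8, h2=3, probe 8,11 -> slot 11
746: h=15, h2=11, probe 15,9 -> slot 9
514: h=4 -> slot 4
Table: [731, 297, 648, ., 514, ., ., ., 382, 746, ., 178, ., 42, ., 389, .]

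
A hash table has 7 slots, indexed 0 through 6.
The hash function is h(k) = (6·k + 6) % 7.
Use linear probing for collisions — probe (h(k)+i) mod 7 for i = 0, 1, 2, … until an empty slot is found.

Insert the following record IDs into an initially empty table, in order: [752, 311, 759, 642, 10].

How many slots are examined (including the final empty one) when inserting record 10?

Insert 752: h=3, slot 3 empty → index 3.
Insert 311: h=3, slot 3 occupied → index 4.
Insert 759: h=3, slots 3,4 occupied → index 5.
Insert 642: h=1, slot 1 empty → index 1.
Insert 10: h=3, slots 3,4,5 occupied → index 6.
Table: [∅, 642, ∅, 752, 311, 759, 10]

4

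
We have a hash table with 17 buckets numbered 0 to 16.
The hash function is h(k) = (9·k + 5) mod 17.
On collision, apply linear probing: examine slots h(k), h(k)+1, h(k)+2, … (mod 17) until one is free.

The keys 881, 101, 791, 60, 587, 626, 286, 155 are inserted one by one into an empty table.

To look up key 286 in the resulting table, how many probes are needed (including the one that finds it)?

Insert 881: h=12, slot 12 empty -> index 12.
Insert 101: h=13, slot 13 empty -> index 13.
Insert 791: h=1, slot 1 empty -> index 1.
Insert 60: h=1, slot 1 occupied -> index 2.
Insert 587: h=1, slots 1,2 occupied -> index 3.
Insert 626: h=12, slots 12,13 occupied -> index 14.
Insert 286: h=12, slots 12,13,14 occupied -> index 15.
Insert 155: h=6, slot 6 empty -> index 6.
Table: [-, 791, 60, 587, -, -, 155, -, -, -, -, -, 881, 101, 626, 286, -]
Lookup 286: h=12, probe 12,13,14,15 → found at 15.

4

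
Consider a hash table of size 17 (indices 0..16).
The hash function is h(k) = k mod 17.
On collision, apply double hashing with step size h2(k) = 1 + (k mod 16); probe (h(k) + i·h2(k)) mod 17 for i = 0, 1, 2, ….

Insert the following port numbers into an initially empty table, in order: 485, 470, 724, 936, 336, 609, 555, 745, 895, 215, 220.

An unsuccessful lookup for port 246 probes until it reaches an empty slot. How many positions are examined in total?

2

485 hashes to 9; slot 9 is free → place at 9.
470 hashes to 11; slot 11 is free → place at 11.
724 hashes to 10; slot 10 is free → place at 10.
936 hashes to 1; slot 1 is free → place at 1.
336 hashes to 13; slot 13 is free → place at 13.
609 hashes to 14; slot 14 is free → place at 14.
555 hashes to 11, h2=12; 11 taken → place at 6.
745 hashes to 14, h2=10; 14 taken → place at 7.
895 hashes to 11, h2=16; 11,10,9 taken → place at 8.
215 hashes to 11, h2=8; 11 taken → place at 2.
220 hashes to 16; slot 16 is free → place at 16.
Table: [., 936, 215, ., ., ., 555, 745, 895, 485, 724, 470, ., 336, 609, ., 220]
Lookup 246: h=8, h2=7, probe 8,15 → slot 15 empty, not found.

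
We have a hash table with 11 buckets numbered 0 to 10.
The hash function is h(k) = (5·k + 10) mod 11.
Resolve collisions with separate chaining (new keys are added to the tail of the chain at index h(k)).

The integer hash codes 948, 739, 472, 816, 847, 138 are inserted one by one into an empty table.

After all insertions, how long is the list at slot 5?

1

948 → bucket 9
739 → bucket 9 (collision)
472 → bucket 5
816 → bucket 9 (collision)
847 → bucket 10
138 → bucket 7
Final buckets:
0: —
1: —
2: —
3: —
4: —
5: 472
6: —
7: 138
8: —
9: 948 -> 739 -> 816
10: 847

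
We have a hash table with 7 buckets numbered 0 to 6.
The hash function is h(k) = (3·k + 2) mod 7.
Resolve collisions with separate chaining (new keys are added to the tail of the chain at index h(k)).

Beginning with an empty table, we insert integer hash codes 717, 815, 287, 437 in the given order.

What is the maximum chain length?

3

Insert 717: h=4, bucket 4 empty -> new chain.
Insert 815: h=4, bucket 4 nonempty -> append to chain.
Insert 287: h=2, bucket 2 empty -> new chain.
Insert 437: h=4, bucket 4 nonempty -> append to chain.
Final buckets:
0: —
1: —
2: 287
3: —
4: 717 -> 815 -> 437
5: —
6: —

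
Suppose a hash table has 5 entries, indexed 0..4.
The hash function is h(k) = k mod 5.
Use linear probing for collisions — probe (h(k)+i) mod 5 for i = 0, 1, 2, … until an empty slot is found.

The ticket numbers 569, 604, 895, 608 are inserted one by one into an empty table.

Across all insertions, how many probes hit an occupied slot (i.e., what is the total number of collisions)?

2

569: h=4 → slot 4
604: h=4, probe 4,0 → slot 0
895: h=0, probe 0,1 → slot 1
608: h=3 → slot 3
Table: [604, 895, _, 608, 569]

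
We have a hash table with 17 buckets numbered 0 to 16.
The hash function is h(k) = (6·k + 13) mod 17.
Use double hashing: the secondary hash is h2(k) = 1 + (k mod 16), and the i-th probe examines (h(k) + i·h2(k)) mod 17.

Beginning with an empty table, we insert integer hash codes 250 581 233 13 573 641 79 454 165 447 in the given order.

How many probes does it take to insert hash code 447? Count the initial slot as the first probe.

2

250: h=0 -> slot 0
581: h=14 -> slot 14
233: h=0, h2=10, probe 0,10 -> slot 10
13: h=6 -> slot 6
573: h=0, h2=14, probe 0,14,11 -> slot 11
641: h=0, h2=2, probe 0,2 -> slot 2
79: h=11, h2=16, probe 11,10,9 -> slot 9
454: h=0, h2=7, probe 0,7 -> slot 7
165: h=0, h2=6, probe 0,6,12 -> slot 12
447: h=9, h2=16, probe 9,8 -> slot 8
Table: [250, —, 641, —, —, —, 13, 454, 447, 79, 233, 573, 165, —, 581, —, —]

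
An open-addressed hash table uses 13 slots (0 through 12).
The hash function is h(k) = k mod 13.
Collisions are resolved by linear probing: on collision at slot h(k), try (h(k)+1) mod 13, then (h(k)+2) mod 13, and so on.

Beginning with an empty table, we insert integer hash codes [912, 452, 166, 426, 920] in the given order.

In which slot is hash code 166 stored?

11

Insert 912: h=2, slot 2 empty => index 2.
Insert 452: h=10, slot 10 empty => index 10.
Insert 166: h=10, slot 10 occupied => index 11.
Insert 426: h=10, slots 10,11 occupied => index 12.
Insert 920: h=10, slots 10,11,12 occupied => index 0.
Table: [920, -, 912, -, -, -, -, -, -, -, 452, 166, 426]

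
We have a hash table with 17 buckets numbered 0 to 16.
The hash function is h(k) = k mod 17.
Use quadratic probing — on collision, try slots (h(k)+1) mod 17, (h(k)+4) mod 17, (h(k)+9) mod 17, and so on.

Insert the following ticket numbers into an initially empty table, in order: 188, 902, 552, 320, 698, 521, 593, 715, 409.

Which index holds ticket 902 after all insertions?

Insert 188: h=1, slot 1 empty -> index 1.
Insert 902: h=1, slot 1 occupied -> index 2.
Insert 552: h=8, slot 8 empty -> index 8.
Insert 320: h=14, slot 14 empty -> index 14.
Insert 698: h=1, slots 1,2 occupied -> index 5.
Insert 521: h=11, slot 11 empty -> index 11.
Insert 593: h=15, slot 15 empty -> index 15.
Insert 715: h=1, slots 1,2,5 occupied -> index 10.
Insert 409: h=1, slots 1,2,5,10 occupied -> index 0.
Table: [409, 188, 902, —, —, 698, —, —, 552, —, 715, 521, —, —, 320, 593, —]

2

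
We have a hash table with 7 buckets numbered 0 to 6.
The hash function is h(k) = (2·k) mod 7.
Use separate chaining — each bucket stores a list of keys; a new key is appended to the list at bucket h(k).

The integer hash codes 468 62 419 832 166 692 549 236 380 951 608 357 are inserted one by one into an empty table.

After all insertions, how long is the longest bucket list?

468 -> bucket 5
62 -> bucket 5 (collision)
419 -> bucket 5 (collision)
832 -> bucket 5 (collision)
166 -> bucket 3
692 -> bucket 5 (collision)
549 -> bucket 6
236 -> bucket 3 (collision)
380 -> bucket 4
951 -> bucket 5 (collision)
608 -> bucket 5 (collision)
357 -> bucket 0
Final buckets:
0: 357
1: -
2: -
3: 166 -> 236
4: 380
5: 468 -> 62 -> 419 -> 832 -> 692 -> 951 -> 608
6: 549

7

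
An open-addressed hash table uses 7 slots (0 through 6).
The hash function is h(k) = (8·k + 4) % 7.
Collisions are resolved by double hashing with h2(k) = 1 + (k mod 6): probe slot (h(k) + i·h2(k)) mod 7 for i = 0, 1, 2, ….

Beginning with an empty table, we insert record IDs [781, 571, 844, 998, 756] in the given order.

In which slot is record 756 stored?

5

781: h=1 => slot 1
571: h=1, h2=2, probe 1,3 => slot 3
844: h=1, h2=5, probe 1,6 => slot 6
998: h=1, h2=3, probe 1,4 => slot 4
756: h=4, h2=1, probe 4,5 => slot 5
Table: [_, 781, _, 571, 998, 756, 844]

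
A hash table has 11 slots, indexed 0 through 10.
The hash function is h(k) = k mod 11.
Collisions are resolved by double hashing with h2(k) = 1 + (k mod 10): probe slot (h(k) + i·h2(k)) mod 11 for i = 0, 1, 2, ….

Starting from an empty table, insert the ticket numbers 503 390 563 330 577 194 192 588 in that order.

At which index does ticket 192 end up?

3

Insert 503: h=8, slot 8 empty → index 8.
Insert 390: h=5, slot 5 empty → index 5.
Insert 563: h=2, slot 2 empty → index 2.
Insert 330: h=0, slot 0 empty → index 0.
Insert 577: h=5, h2=8, slots 5,2 occupied → index 10.
Insert 194: h=7, slot 7 empty → index 7.
Insert 192: h=5, h2=3, slots 5,8,0 occupied → index 3.
Insert 588: h=5, h2=9, slots 5,3 occupied → index 1.
Table: [330, 588, 563, 192, _, 390, _, 194, 503, _, 577]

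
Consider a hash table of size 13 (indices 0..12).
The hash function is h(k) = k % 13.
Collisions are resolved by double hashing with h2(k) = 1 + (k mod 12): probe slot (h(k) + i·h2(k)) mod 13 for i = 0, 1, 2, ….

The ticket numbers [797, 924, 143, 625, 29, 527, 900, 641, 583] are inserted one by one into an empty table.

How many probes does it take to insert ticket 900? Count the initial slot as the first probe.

797: h=4 -> slot 4
924: h=1 -> slot 1
143: h=0 -> slot 0
625: h=1, h2=2, probe 1,3 -> slot 3
29: h=3, h2=6, probe 3,9 -> slot 9
527: h=7 -> slot 7
900: h=3, h2=1, probe 3,4,5 -> slot 5
641: h=4, h2=6, probe 4,10 -> slot 10
583: h=11 -> slot 11
Table: [143, 924, ., 625, 797, 900, ., 527, ., 29, 641, 583, .]

3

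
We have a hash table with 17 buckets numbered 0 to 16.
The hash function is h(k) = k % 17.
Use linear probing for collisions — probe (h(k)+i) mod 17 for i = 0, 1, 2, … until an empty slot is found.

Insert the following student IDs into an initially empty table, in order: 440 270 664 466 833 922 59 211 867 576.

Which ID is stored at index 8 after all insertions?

59

Insert 440: h=15, slot 15 empty -> index 15.
Insert 270: h=15, slot 15 occupied -> index 16.
Insert 664: h=1, slot 1 empty -> index 1.
Insert 466: h=7, slot 7 empty -> index 7.
Insert 833: h=0, slot 0 empty -> index 0.
Insert 922: h=4, slot 4 empty -> index 4.
Insert 59: h=8, slot 8 empty -> index 8.
Insert 211: h=7, slots 7,8 occupied -> index 9.
Insert 867: h=0, slots 0,1 occupied -> index 2.
Insert 576: h=15, slots 15,16,0,1,2 occupied -> index 3.
Table: [833, 664, 867, 576, 922, ., ., 466, 59, 211, ., ., ., ., ., 440, 270]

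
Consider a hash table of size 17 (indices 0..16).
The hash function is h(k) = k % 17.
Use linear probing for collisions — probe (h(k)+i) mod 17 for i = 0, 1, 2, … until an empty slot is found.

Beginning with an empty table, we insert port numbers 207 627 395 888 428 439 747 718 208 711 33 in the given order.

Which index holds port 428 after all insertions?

207: h=3 -> slot 3
627: h=15 -> slot 15
395: h=4 -> slot 4
888: h=4, probe 4,5 -> slot 5
428: h=3, probe 3,4,5,6 -> slot 6
439: h=14 -> slot 14
747: h=16 -> slot 16
718: h=4, probe 4,5,6,7 -> slot 7
208: h=4, probe 4,5,6,7,8 -> slot 8
711: h=14, probe 14,15,16,0 -> slot 0
33: h=16, probe 16,0,1 -> slot 1
Table: [711, 33, ., 207, 395, 888, 428, 718, 208, ., ., ., ., ., 439, 627, 747]

6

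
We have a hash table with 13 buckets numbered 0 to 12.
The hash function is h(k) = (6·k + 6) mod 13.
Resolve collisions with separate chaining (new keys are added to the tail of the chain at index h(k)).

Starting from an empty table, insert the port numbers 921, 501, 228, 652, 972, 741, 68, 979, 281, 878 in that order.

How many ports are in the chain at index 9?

Insert 921: h=7, bucket 7 empty → new chain.
Insert 501: h=9, bucket 9 empty → new chain.
Insert 228: h=9, bucket 9 nonempty → append to chain.
Insert 652: h=5, bucket 5 empty → new chain.
Insert 972: h=1, bucket 1 empty → new chain.
Insert 741: h=6, bucket 6 empty → new chain.
Insert 68: h=11, bucket 11 empty → new chain.
Insert 979: h=4, bucket 4 empty → new chain.
Insert 281: h=2, bucket 2 empty → new chain.
Insert 878: h=9, bucket 9 nonempty → append to chain.
Final buckets:
0: .
1: 972
2: 281
3: .
4: 979
5: 652
6: 741
7: 921
8: .
9: 501 -> 228 -> 878
10: .
11: 68
12: .

3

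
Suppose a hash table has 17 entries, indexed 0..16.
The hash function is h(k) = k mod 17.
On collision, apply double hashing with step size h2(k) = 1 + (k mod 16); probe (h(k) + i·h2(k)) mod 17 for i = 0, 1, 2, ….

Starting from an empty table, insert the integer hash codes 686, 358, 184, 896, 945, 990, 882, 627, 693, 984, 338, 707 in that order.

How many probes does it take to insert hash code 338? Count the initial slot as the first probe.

7

Insert 686: h=6, slot 6 empty → index 6.
Insert 358: h=1, slot 1 empty → index 1.
Insert 184: h=14, slot 14 empty → index 14.
Insert 896: h=12, slot 12 empty → index 12.
Insert 945: h=10, slot 10 empty → index 10.
Insert 990: h=4, slot 4 empty → index 4.
Insert 882: h=15, slot 15 empty → index 15.
Insert 627: h=15, h2=4, slot 15 occupied → index 2.
Insert 693: h=13, slot 13 empty → index 13.
Insert 984: h=15, h2=9, slot 15 occupied → index 7.
Insert 338: h=15, h2=3, slots 15,1,4,7,10,13 occupied → index 16.
Insert 707: h=10, h2=4, slots 10,14,1 occupied → index 5.
Table: [—, 358, 627, —, 990, 707, 686, 984, —, —, 945, —, 896, 693, 184, 882, 338]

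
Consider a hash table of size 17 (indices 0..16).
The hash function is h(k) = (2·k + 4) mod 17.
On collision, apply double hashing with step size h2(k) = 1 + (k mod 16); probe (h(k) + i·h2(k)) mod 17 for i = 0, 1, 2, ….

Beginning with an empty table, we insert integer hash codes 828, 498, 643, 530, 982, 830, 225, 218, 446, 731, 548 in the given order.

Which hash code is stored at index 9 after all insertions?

830

828: h=11 -> slot 11
498: h=14 -> slot 14
643: h=15 -> slot 15
530: h=10 -> slot 10
982: h=13 -> slot 13
830: h=15, h2=15, probe 15,13,11,9 -> slot 9
225: h=12 -> slot 12
218: h=15, h2=11, probe 15,9,3 -> slot 3
446: h=12, h2=15, probe 12,10,8 -> slot 8
731: h=4 -> slot 4
548: h=12, h2=5, probe 12,0 -> slot 0
Table: [548, —, —, 218, 731, —, —, —, 446, 830, 530, 828, 225, 982, 498, 643, —]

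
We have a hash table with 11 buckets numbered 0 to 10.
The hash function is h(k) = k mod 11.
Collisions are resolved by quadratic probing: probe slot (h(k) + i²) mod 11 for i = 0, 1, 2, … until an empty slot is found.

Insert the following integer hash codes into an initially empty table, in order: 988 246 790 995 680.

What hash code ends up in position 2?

Insert 988: h=9, slot 9 empty => index 9.
Insert 246: h=4, slot 4 empty => index 4.
Insert 790: h=9, slot 9 occupied => index 10.
Insert 995: h=5, slot 5 empty => index 5.
Insert 680: h=9, slots 9,10 occupied => index 2.
Table: [-, -, 680, -, 246, 995, -, -, -, 988, 790]

680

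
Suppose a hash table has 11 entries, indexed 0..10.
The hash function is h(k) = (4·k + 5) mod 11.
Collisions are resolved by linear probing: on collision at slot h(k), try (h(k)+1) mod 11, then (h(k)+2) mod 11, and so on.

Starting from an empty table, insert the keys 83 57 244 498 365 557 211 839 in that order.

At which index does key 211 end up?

83 hashes to 7; slot 7 is free -> place at 7.
57 hashes to 2; slot 2 is free -> place at 2.
244 hashes to 2; 2 taken -> place at 3.
498 hashes to 6; slot 6 is free -> place at 6.
365 hashes to 2; 2,3 taken -> place at 4.
557 hashes to 0; slot 0 is free -> place at 0.
211 hashes to 2; 2,3,4 taken -> place at 5.
839 hashes to 6; 6,7 taken -> place at 8.
Table: [557, -, 57, 244, 365, 211, 498, 83, 839, -, -]

5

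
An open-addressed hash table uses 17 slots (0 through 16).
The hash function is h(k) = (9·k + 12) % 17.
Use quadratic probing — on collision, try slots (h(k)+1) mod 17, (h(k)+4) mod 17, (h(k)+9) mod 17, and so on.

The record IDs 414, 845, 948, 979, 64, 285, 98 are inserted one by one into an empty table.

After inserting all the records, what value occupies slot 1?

414: h=15 -> slot 15
845: h=1 -> slot 1
948: h=10 -> slot 10
979: h=0 -> slot 0
64: h=10, probe 10,11 -> slot 11
285: h=10, probe 10,11,14 -> slot 14
98: h=10, probe 10,11,14,2 -> slot 2
Table: [979, 845, 98, _, _, _, _, _, _, _, 948, 64, _, _, 285, 414, _]

845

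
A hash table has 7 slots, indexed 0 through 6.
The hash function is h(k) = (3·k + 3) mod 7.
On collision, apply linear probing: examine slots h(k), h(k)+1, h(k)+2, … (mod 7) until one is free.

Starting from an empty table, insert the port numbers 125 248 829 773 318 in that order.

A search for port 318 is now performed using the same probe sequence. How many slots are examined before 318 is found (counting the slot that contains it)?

5

125 hashes to 0; slot 0 is free => place at 0.
248 hashes to 5; slot 5 is free => place at 5.
829 hashes to 5; 5 taken => place at 6.
773 hashes to 5; 5,6,0 taken => place at 1.
318 hashes to 5; 5,6,0,1 taken => place at 2.
Table: [125, 773, 318, -, -, 248, 829]
Lookup 318: h=5, probe 5,6,0,1,2 → found at 2.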